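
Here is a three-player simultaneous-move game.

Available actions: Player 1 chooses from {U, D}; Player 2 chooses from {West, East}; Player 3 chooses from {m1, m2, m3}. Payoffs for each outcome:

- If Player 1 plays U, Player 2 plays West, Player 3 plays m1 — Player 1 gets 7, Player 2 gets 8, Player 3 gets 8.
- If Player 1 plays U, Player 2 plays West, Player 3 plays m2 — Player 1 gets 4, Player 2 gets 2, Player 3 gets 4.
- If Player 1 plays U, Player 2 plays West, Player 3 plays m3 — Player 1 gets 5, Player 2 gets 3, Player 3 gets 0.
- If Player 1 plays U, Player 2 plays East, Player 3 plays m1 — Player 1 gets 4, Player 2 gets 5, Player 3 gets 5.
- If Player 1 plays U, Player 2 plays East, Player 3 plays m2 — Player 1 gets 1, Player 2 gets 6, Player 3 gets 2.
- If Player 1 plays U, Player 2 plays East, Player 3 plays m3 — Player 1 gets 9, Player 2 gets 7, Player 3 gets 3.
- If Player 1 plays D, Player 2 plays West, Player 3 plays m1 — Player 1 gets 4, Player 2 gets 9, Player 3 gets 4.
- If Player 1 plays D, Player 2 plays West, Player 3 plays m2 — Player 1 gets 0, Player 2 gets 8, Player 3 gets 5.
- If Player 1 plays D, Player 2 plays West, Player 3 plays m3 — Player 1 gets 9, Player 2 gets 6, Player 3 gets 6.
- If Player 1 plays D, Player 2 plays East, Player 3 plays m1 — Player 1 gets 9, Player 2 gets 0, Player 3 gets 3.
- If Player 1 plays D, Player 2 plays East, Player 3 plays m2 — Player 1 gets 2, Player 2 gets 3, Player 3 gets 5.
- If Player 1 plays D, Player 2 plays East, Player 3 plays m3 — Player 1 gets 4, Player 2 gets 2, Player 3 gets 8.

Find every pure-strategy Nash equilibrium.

For each strategy profile, look for a profitable unilateral deviation.
(U, West, m1): Player 1 gets 7, best alternative 4; Player 2 gets 8, best alternative 5; Player 3 gets 8, best alternative 4. No profitable deviation — NE.
(U, West, m2): Player 2 can switch to East (2 → 6). Not NE.
(U, West, m3): Player 1 can switch to D (5 → 9). Not NE.
(U, East, m1): Player 1 can switch to D (4 → 9). Not NE.
(U, East, m2): Player 1 can switch to D (1 → 2). Not NE.
(U, East, m3): Player 3 can switch to m1 (3 → 5). Not NE.
(D, West, m1): Player 1 can switch to U (4 → 7). Not NE.
(D, West, m2): Player 1 can switch to U (0 → 4). Not NE.
(D, West, m3): Player 1 gets 9, best alternative 5; Player 2 gets 6, best alternative 2; Player 3 gets 6, best alternative 5. No profitable deviation — NE.
(D, East, m1): Player 2 can switch to West (0 → 9). Not NE.
(The remaining 2 profiles each have a profitable deviation by the same check.)

(U, West, m1), (D, West, m3)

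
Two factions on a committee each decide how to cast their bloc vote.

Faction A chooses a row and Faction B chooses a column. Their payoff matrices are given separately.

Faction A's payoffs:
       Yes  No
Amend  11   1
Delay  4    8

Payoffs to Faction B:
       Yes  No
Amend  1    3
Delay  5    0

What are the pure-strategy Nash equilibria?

No pure-strategy Nash equilibrium.

Faction A against Yes: payoffs 11, 4 → best response Amend.
Faction A against No: payoffs 1, 8 → best response Delay.
Faction B against Amend: payoffs 1, 3 → best response No.
Faction B against Delay: payoffs 5, 0 → best response Yes.
No profile is a mutual best response for all players.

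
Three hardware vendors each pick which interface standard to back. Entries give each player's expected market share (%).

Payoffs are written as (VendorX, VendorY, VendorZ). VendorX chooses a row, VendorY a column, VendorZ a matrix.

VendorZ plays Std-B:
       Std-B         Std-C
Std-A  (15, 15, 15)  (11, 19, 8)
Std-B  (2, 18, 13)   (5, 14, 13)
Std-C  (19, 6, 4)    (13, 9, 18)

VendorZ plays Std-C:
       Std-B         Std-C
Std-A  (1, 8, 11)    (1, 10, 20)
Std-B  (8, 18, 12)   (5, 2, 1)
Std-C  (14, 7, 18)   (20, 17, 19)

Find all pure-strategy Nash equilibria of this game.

The unique pure-strategy Nash equilibrium is (Std-C, Std-C, Std-C).

(Std-A, Std-B, Std-B): VendorX can switch to Std-C (15 → 19). Not NE.
(Std-A, Std-B, Std-C): VendorX can switch to Std-B (1 → 8). Not NE.
(Std-A, Std-C, Std-B): VendorX can switch to Std-C (11 → 13). Not NE.
(Std-A, Std-C, Std-C): VendorX can switch to Std-B (1 → 5). Not NE.
(Std-B, Std-B, Std-B): VendorX can switch to Std-A (2 → 15). Not NE.
(Std-B, Std-B, Std-C): VendorX can switch to Std-C (8 → 14). Not NE.
(Std-B, Std-C, Std-B): VendorX can switch to Std-A (5 → 11). Not NE.
(Std-B, Std-C, Std-C): VendorX can switch to Std-C (5 → 20). Not NE.
(Std-C, Std-B, Std-B): VendorY can switch to Std-C (6 → 9). Not NE.
(Std-C, Std-B, Std-C): VendorY can switch to Std-C (7 → 17). Not NE.
(Std-C, Std-C, Std-B): VendorZ can switch to Std-C (18 → 19). Not NE.
(Std-C, Std-C, Std-C): VendorX gets 20, best alternative 5; VendorY gets 17, best alternative 7; VendorZ gets 19, best alternative 18. No profitable deviation — NE.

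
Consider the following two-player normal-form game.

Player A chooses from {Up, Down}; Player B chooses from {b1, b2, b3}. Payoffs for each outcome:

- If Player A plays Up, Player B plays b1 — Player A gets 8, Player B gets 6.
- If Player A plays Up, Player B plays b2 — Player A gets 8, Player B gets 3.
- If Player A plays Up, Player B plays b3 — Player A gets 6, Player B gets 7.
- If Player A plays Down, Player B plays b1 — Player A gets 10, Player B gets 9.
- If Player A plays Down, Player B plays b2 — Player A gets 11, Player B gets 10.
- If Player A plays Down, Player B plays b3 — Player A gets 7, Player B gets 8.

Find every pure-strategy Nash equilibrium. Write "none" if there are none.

(Down, b2)

(Up, b1): Player A can switch to Down (8 → 10). Not NE.
(Up, b2): Player A can switch to Down (8 → 11). Not NE.
(Up, b3): Player A can switch to Down (6 → 7). Not NE.
(Down, b1): Player B can switch to b2 (9 → 10). Not NE.
(Down, b2): Player A gets 11, best alternative 8; Player B gets 10, best alternative 9. No profitable deviation — NE.
(Down, b3): Player B can switch to b1 (8 → 9). Not NE.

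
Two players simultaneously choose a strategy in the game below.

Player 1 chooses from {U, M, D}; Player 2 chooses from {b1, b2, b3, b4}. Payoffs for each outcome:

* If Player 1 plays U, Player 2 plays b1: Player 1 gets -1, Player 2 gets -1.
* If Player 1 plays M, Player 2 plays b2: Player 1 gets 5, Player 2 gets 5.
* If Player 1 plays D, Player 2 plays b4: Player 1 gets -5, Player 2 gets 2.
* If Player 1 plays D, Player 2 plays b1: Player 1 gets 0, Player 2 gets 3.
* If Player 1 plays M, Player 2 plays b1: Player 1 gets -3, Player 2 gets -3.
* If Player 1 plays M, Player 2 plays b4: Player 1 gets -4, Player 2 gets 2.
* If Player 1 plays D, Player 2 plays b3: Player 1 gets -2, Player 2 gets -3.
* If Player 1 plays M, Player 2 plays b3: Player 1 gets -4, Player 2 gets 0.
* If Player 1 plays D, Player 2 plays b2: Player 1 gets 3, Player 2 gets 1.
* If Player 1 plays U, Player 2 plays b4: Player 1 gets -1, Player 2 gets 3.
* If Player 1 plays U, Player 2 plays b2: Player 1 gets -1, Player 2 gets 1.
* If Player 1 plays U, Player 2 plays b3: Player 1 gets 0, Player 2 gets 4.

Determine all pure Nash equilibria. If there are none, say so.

Player 1 against b1: payoffs -1, -3, 0 → best response D.
Player 1 against b2: payoffs -1, 5, 3 → best response M.
Player 1 against b3: payoffs 0, -4, -2 → best response U.
Player 1 against b4: payoffs -1, -4, -5 → best response U.
Player 2 against U: payoffs -1, 1, 4, 3 → best response b3.
Player 2 against M: payoffs -3, 5, 0, 2 → best response b2.
Player 2 against D: payoffs 3, 1, -3, 2 → best response b1.
Mutual best responses: (U, b3); (M, b2); (D, b1).

(U, b3) and (M, b2) and (D, b1)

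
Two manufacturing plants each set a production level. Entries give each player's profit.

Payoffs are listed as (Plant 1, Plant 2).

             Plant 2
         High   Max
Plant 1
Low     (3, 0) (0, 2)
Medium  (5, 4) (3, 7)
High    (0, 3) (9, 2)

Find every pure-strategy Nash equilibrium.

This game has no pure Nash equilibrium.

Mark each player's best response to every combination of opponents' strategies; a profile where every player is best-responding is a pure Nash equilibrium.
Plant 1 against High: payoffs 3, 5, 0 → best response Medium.
Plant 1 against Max: payoffs 0, 3, 9 → best response High.
Plant 2 against Low: payoffs 0, 2 → best response Max.
Plant 2 against Medium: payoffs 4, 7 → best response Max.
Plant 2 against High: payoffs 3, 2 → best response High.
No profile is a mutual best response for all players.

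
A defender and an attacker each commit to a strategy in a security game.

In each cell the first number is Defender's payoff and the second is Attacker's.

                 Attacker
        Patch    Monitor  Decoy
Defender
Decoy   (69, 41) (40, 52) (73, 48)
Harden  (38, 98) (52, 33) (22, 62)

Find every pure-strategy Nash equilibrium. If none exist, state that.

Defender against Patch: payoffs 69, 38 → best response Decoy.
Defender against Monitor: payoffs 40, 52 → best response Harden.
Defender against Decoy: payoffs 73, 22 → best response Decoy.
Attacker against Decoy: payoffs 41, 52, 48 → best response Monitor.
Attacker against Harden: payoffs 98, 33, 62 → best response Patch.
No profile is a mutual best response for all players.

none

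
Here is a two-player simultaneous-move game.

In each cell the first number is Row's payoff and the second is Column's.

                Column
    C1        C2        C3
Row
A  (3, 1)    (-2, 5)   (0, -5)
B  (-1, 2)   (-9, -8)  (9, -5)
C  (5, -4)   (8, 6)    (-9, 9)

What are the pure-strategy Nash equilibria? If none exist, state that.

There is no pure-strategy Nash equilibrium.

(A, C1): Row can switch to C (3 → 5). Not NE.
(A, C2): Row can switch to C (-2 → 8). Not NE.
(A, C3): Row can switch to B (0 → 9). Not NE.
(B, C1): Row can switch to A (-1 → 3). Not NE.
(B, C2): Row can switch to A (-9 → -2). Not NE.
(B, C3): Column can switch to C1 (-5 → 2). Not NE.
(The remaining 3 profiles each have a profitable deviation by the same check.)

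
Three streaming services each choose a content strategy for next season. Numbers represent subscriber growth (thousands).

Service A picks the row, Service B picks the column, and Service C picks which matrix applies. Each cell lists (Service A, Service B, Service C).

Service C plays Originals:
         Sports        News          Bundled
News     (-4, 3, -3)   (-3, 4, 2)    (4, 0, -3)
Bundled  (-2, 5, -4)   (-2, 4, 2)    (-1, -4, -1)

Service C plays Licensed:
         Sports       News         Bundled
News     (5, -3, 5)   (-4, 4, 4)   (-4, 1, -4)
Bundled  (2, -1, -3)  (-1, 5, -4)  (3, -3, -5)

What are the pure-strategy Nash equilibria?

none

(News, Sports, Originals): Service A can switch to Bundled (-4 → -2). Not NE.
(News, Sports, Licensed): Service B can switch to News (-3 → 4). Not NE.
(News, News, Originals): Service A can switch to Bundled (-3 → -2). Not NE.
(News, News, Licensed): Service A can switch to Bundled (-4 → -1). Not NE.
(News, Bundled, Originals): Service B can switch to Sports (0 → 3). Not NE.
(News, Bundled, Licensed): Service A can switch to Bundled (-4 → 3). Not NE.
(Bundled, Sports, Originals): Service C can switch to Licensed (-4 → -3). Not NE.
(Bundled, Sports, Licensed): Service A can switch to News (2 → 5). Not NE.
(Bundled, News, Originals): Service B can switch to Sports (4 → 5). Not NE.
(Bundled, News, Licensed): Service C can switch to Originals (-4 → 2). Not NE.
(Bundled, Bundled, Originals): Service A can switch to News (-1 → 4). Not NE.
(Bundled, Bundled, Licensed): Service B can switch to Sports (-3 → -1). Not NE.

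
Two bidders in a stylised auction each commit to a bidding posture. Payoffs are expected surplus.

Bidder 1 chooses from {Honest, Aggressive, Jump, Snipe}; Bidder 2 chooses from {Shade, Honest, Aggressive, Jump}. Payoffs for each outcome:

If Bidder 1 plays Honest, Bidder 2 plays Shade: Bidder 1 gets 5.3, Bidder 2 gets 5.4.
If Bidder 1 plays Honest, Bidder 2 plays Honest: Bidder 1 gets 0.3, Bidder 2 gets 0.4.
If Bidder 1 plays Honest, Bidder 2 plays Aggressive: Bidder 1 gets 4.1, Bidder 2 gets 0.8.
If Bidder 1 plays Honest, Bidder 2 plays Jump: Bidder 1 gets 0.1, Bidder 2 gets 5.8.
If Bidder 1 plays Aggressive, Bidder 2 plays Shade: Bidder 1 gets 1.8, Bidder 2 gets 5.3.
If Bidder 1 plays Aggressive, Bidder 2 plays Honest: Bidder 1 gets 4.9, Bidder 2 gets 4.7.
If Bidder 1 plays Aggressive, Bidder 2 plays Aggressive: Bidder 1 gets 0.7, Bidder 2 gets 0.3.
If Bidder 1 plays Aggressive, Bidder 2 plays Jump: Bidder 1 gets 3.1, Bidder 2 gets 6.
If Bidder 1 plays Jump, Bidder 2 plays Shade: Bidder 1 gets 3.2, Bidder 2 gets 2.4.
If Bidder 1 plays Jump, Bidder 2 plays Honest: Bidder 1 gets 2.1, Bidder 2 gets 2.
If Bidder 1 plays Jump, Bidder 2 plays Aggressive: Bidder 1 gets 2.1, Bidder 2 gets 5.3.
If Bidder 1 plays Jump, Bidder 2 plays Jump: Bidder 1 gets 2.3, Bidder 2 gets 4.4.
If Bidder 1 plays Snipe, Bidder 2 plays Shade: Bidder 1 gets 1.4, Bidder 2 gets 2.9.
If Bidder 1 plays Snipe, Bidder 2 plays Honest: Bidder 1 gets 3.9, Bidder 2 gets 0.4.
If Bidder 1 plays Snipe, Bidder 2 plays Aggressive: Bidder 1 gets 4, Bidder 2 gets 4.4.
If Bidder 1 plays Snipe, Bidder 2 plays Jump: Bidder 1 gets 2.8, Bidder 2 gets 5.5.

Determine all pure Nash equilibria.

For each strategy profile, look for a profitable unilateral deviation.
(Honest, Shade): Bidder 2 can switch to Jump (5.4 → 5.8). Not NE.
(Honest, Honest): Bidder 1 can switch to Aggressive (0.3 → 4.9). Not NE.
(Honest, Aggressive): Bidder 2 can switch to Shade (0.8 → 5.4). Not NE.
(Honest, Jump): Bidder 1 can switch to Aggressive (0.1 → 3.1). Not NE.
(Aggressive, Shade): Bidder 1 can switch to Honest (1.8 → 5.3). Not NE.
(Aggressive, Honest): Bidder 2 can switch to Shade (4.7 → 5.3). Not NE.
(Aggressive, Aggressive): Bidder 1 can switch to Honest (0.7 → 4.1). Not NE.
(Aggressive, Jump): Bidder 1 gets 3.1, best alternative 2.8; Bidder 2 gets 6, best alternative 5.3. No profitable deviation — NE.
(Jump, Shade): Bidder 1 can switch to Honest (3.2 → 5.3). Not NE.
(Jump, Honest): Bidder 1 can switch to Aggressive (2.1 → 4.9). Not NE.
(Jump, Aggressive): Bidder 1 can switch to Honest (2.1 → 4.1). Not NE.
(The remaining 5 profiles each have a profitable deviation by the same check.)

Pure NE: (Aggressive, Jump)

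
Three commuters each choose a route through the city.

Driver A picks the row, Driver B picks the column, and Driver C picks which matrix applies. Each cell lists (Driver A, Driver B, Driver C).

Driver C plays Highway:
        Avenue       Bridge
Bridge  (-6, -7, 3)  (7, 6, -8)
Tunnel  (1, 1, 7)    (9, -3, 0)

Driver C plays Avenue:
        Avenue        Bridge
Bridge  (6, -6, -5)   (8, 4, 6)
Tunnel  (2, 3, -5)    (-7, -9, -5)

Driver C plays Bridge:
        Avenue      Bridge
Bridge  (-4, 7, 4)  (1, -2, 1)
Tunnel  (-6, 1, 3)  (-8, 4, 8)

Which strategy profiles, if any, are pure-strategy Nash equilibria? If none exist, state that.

(Bridge, Avenue, Highway): Driver A can switch to Tunnel (-6 → 1). Not NE.
(Bridge, Avenue, Avenue): Driver B can switch to Bridge (-6 → 4). Not NE.
(Bridge, Avenue, Bridge): Driver A gets -4, best alternative -6; Driver B gets 7, best alternative -2; Driver C gets 4, best alternative 3. No profitable deviation — NE.
(Bridge, Bridge, Highway): Driver A can switch to Tunnel (7 → 9). Not NE.
(Bridge, Bridge, Avenue): Driver A gets 8, best alternative -7; Driver B gets 4, best alternative -6; Driver C gets 6, best alternative 1. No profitable deviation — NE.
(Bridge, Bridge, Bridge): Driver B can switch to Avenue (-2 → 7). Not NE.
(Tunnel, Avenue, Highway): Driver A gets 1, best alternative -6; Driver B gets 1, best alternative -3; Driver C gets 7, best alternative 3. No profitable deviation — NE.
(Tunnel, Avenue, Avenue): Driver A can switch to Bridge (2 → 6). Not NE.
(Tunnel, Avenue, Bridge): Driver A can switch to Bridge (-6 → -4). Not NE.
(Tunnel, Bridge, Highway): Driver B can switch to Avenue (-3 → 1). Not NE.
(Tunnel, Bridge, Avenue): Driver A can switch to Bridge (-7 → 8). Not NE.
(The remaining 1 profile has a profitable deviation by the same check.)

Pure-strategy Nash equilibria: (Bridge, Avenue, Bridge), (Bridge, Bridge, Avenue), (Tunnel, Avenue, Highway)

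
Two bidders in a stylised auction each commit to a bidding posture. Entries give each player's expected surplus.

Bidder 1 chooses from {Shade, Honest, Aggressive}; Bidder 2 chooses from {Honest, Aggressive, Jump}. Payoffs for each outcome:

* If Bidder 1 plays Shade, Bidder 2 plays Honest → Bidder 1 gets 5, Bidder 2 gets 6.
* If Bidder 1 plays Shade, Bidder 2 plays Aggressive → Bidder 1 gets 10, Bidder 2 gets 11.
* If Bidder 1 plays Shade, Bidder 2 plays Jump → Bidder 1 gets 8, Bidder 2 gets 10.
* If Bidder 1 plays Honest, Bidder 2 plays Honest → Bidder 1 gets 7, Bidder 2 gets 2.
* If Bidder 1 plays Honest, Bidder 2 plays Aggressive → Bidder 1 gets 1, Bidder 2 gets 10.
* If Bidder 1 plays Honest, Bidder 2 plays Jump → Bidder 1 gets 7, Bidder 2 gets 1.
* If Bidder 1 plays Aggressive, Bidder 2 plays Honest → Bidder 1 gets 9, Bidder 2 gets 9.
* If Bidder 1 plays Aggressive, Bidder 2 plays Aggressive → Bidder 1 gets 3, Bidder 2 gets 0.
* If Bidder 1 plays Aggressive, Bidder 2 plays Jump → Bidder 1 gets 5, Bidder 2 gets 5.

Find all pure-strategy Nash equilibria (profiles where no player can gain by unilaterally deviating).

(Shade, Honest): Bidder 1 can switch to Honest (5 → 7). Not NE.
(Shade, Aggressive): Bidder 1 gets 10, best alternative 3; Bidder 2 gets 11, best alternative 10. No profitable deviation — NE.
(Shade, Jump): Bidder 2 can switch to Aggressive (10 → 11). Not NE.
(Honest, Honest): Bidder 1 can switch to Aggressive (7 → 9). Not NE.
(Honest, Aggressive): Bidder 1 can switch to Shade (1 → 10). Not NE.
(Honest, Jump): Bidder 1 can switch to Shade (7 → 8). Not NE.
(Aggressive, Honest): Bidder 1 gets 9, best alternative 7; Bidder 2 gets 9, best alternative 5. No profitable deviation — NE.
(Aggressive, Aggressive): Bidder 1 can switch to Shade (3 → 10). Not NE.
(Aggressive, Jump): Bidder 1 can switch to Shade (5 → 8). Not NE.

The pure Nash equilibria are (Shade, Aggressive) and (Aggressive, Honest).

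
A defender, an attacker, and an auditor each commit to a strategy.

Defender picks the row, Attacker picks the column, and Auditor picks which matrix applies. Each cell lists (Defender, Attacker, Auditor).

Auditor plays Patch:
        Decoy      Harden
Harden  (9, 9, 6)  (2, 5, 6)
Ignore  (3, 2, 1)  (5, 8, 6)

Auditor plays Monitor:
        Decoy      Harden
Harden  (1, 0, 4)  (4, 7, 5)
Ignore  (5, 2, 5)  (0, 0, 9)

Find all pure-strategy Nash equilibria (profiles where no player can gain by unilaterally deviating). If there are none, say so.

Pure-strategy Nash equilibria: (Harden, Decoy, Patch) and (Ignore, Decoy, Monitor)

(Harden, Decoy, Patch): Defender gets 9, best alternative 3; Attacker gets 9, best alternative 5; Auditor gets 6, best alternative 4. No profitable deviation — NE.
(Harden, Decoy, Monitor): Defender can switch to Ignore (1 → 5). Not NE.
(Harden, Harden, Patch): Defender can switch to Ignore (2 → 5). Not NE.
(Harden, Harden, Monitor): Auditor can switch to Patch (5 → 6). Not NE.
(Ignore, Decoy, Patch): Defender can switch to Harden (3 → 9). Not NE.
(Ignore, Decoy, Monitor): Defender gets 5, best alternative 1; Attacker gets 2, best alternative 0; Auditor gets 5, best alternative 1. No profitable deviation — NE.
(Ignore, Harden, Patch): Auditor can switch to Monitor (6 → 9). Not NE.
(Ignore, Harden, Monitor): Defender can switch to Harden (0 → 4). Not NE.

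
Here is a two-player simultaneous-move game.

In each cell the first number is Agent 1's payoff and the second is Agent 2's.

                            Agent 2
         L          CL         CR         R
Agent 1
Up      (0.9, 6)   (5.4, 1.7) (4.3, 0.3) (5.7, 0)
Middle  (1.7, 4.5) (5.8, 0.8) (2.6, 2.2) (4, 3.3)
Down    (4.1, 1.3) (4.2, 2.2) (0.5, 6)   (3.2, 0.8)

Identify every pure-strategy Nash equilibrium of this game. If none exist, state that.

For each player, find the best response to each opponent profile; mutual best responses are the pure NE.
Agent 1 against L: payoffs 0.9, 1.7, 4.1 → best response Down.
Agent 1 against CL: payoffs 5.4, 5.8, 4.2 → best response Middle.
Agent 1 against CR: payoffs 4.3, 2.6, 0.5 → best response Up.
Agent 1 against R: payoffs 5.7, 4, 3.2 → best response Up.
Agent 2 against Up: payoffs 6, 1.7, 0.3, 0 → best response L.
Agent 2 against Middle: payoffs 4.5, 0.8, 2.2, 3.3 → best response L.
Agent 2 against Down: payoffs 1.3, 2.2, 6, 0.8 → best response CR.
No profile is a mutual best response for all players.

none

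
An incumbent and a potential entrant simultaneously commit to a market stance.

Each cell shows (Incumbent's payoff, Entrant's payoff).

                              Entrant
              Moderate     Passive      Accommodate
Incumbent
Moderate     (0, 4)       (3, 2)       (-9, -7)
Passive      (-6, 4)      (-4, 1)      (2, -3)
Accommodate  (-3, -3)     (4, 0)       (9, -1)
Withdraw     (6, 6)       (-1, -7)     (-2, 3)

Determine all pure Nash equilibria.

The pure Nash equilibria are (Accommodate, Passive) and (Withdraw, Moderate).

(Moderate, Moderate): Incumbent can switch to Withdraw (0 → 6). Not NE.
(Moderate, Passive): Incumbent can switch to Accommodate (3 → 4). Not NE.
(Moderate, Accommodate): Incumbent can switch to Passive (-9 → 2). Not NE.
(Passive, Moderate): Incumbent can switch to Moderate (-6 → 0). Not NE.
(Passive, Passive): Incumbent can switch to Moderate (-4 → 3). Not NE.
(Passive, Accommodate): Incumbent can switch to Accommodate (2 → 9). Not NE.
(Accommodate, Moderate): Incumbent can switch to Moderate (-3 → 0). Not NE.
(Accommodate, Passive): Incumbent gets 4, best alternative 3; Entrant gets 0, best alternative -1. No profitable deviation — NE.
(Accommodate, Accommodate): Entrant can switch to Passive (-1 → 0). Not NE.
(Withdraw, Moderate): Incumbent gets 6, best alternative 0; Entrant gets 6, best alternative 3. No profitable deviation — NE.
(Withdraw, Passive): Incumbent can switch to Moderate (-1 → 3). Not NE.
(Withdraw, Accommodate): Incumbent can switch to Passive (-2 → 2). Not NE.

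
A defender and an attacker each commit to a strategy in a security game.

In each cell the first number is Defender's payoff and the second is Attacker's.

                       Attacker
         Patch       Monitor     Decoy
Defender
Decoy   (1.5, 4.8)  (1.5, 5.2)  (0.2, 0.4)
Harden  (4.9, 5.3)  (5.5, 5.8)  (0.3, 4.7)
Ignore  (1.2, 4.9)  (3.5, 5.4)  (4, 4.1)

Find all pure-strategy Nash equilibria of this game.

Defender against Patch: payoffs 1.5, 4.9, 1.2 → best response Harden.
Defender against Monitor: payoffs 1.5, 5.5, 3.5 → best response Harden.
Defender against Decoy: payoffs 0.2, 0.3, 4 → best response Ignore.
Attacker against Decoy: payoffs 4.8, 5.2, 0.4 → best response Monitor.
Attacker against Harden: payoffs 5.3, 5.8, 4.7 → best response Monitor.
Attacker against Ignore: payoffs 4.9, 5.4, 4.1 → best response Monitor.
Mutual best responses: (Harden, Monitor).

The unique pure-strategy Nash equilibrium is (Harden, Monitor).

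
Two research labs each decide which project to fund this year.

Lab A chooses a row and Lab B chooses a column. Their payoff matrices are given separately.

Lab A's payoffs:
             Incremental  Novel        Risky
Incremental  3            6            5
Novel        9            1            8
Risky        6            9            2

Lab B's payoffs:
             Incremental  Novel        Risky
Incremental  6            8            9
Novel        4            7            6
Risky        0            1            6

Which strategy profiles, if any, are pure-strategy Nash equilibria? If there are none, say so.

none

(Incremental, Incremental): Lab A can switch to Novel (3 → 9). Not NE.
(Incremental, Novel): Lab A can switch to Risky (6 → 9). Not NE.
(Incremental, Risky): Lab A can switch to Novel (5 → 8). Not NE.
(Novel, Incremental): Lab B can switch to Novel (4 → 7). Not NE.
(Novel, Novel): Lab A can switch to Incremental (1 → 6). Not NE.
(Novel, Risky): Lab B can switch to Novel (6 → 7). Not NE.
(The remaining 3 profiles each have a profitable deviation by the same check.)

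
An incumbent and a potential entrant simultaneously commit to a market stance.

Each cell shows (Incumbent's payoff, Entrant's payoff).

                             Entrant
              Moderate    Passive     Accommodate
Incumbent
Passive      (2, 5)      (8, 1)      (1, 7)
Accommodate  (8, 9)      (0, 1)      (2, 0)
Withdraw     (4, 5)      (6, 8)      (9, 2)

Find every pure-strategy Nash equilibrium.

Incumbent against Moderate: payoffs 2, 8, 4 → best response Accommodate.
Incumbent against Passive: payoffs 8, 0, 6 → best response Passive.
Incumbent against Accommodate: payoffs 1, 2, 9 → best response Withdraw.
Entrant against Passive: payoffs 5, 1, 7 → best response Accommodate.
Entrant against Accommodate: payoffs 9, 1, 0 → best response Moderate.
Entrant against Withdraw: payoffs 5, 8, 2 → best response Passive.
Mutual best responses: (Accommodate, Moderate).

The unique pure-strategy Nash equilibrium is (Accommodate, Moderate).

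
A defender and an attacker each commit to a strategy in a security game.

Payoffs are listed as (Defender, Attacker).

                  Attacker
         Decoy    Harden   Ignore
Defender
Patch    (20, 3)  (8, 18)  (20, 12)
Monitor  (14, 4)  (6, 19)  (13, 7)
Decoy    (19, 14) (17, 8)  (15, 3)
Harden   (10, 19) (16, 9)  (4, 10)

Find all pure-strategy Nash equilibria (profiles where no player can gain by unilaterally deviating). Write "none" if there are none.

No pure-strategy Nash equilibrium.

For each player, find the best response to each opponent profile; mutual best responses are the pure NE.
Defender against Decoy: payoffs 20, 14, 19, 10 → best response Patch.
Defender against Harden: payoffs 8, 6, 17, 16 → best response Decoy.
Defender against Ignore: payoffs 20, 13, 15, 4 → best response Patch.
Attacker against Patch: payoffs 3, 18, 12 → best response Harden.
Attacker against Monitor: payoffs 4, 19, 7 → best response Harden.
Attacker against Decoy: payoffs 14, 8, 3 → best response Decoy.
Attacker against Harden: payoffs 19, 9, 10 → best response Decoy.
No profile is a mutual best response for all players.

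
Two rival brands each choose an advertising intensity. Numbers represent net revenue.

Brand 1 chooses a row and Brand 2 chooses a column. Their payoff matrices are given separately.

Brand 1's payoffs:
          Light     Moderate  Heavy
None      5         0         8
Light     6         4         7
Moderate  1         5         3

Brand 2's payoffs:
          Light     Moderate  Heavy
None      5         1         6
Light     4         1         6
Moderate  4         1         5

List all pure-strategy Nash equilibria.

Pure NE: (None, Heavy)

Mark each player's best response to every combination of opponents' strategies; a profile where every player is best-responding is a pure Nash equilibrium.
Brand 1 against Light: payoffs 5, 6, 1 → best response Light.
Brand 1 against Moderate: payoffs 0, 4, 5 → best response Moderate.
Brand 1 against Heavy: payoffs 8, 7, 3 → best response None.
Brand 2 against None: payoffs 5, 1, 6 → best response Heavy.
Brand 2 against Light: payoffs 4, 1, 6 → best response Heavy.
Brand 2 against Moderate: payoffs 4, 1, 5 → best response Heavy.
Mutual best responses: (None, Heavy).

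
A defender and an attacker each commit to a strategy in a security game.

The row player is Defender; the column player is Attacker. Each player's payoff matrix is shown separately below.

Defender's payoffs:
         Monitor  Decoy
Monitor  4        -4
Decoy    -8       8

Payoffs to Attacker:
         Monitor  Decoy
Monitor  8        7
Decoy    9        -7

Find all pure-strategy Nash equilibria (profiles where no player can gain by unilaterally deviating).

(Monitor, Monitor)

Mark each player's best response to every combination of opponents' strategies; a profile where every player is best-responding is a pure Nash equilibrium.
Defender against Monitor: payoffs 4, -8 → best response Monitor.
Defender against Decoy: payoffs -4, 8 → best response Decoy.
Attacker against Monitor: payoffs 8, 7 → best response Monitor.
Attacker against Decoy: payoffs 9, -7 → best response Monitor.
Mutual best responses: (Monitor, Monitor).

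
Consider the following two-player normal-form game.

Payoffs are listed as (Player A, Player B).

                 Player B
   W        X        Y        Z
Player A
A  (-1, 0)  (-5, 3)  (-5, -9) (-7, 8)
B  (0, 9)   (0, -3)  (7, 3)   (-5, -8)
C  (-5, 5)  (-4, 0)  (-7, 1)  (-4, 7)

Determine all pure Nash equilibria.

(B, W); (C, Z)

(A, W): Player A can switch to B (-1 → 0). Not NE.
(A, X): Player A can switch to B (-5 → 0). Not NE.
(A, Y): Player A can switch to B (-5 → 7). Not NE.
(A, Z): Player A can switch to B (-7 → -5). Not NE.
(B, W): Player A gets 0, best alternative -1; Player B gets 9, best alternative 3. No profitable deviation — NE.
(B, X): Player B can switch to W (-3 → 9). Not NE.
(B, Y): Player B can switch to W (3 → 9). Not NE.
(B, Z): Player A can switch to C (-5 → -4). Not NE.
(C, W): Player A can switch to A (-5 → -1). Not NE.
(C, Z): Player A gets -4, best alternative -5; Player B gets 7, best alternative 5. No profitable deviation — NE.
(The remaining 2 profiles each have a profitable deviation by the same check.)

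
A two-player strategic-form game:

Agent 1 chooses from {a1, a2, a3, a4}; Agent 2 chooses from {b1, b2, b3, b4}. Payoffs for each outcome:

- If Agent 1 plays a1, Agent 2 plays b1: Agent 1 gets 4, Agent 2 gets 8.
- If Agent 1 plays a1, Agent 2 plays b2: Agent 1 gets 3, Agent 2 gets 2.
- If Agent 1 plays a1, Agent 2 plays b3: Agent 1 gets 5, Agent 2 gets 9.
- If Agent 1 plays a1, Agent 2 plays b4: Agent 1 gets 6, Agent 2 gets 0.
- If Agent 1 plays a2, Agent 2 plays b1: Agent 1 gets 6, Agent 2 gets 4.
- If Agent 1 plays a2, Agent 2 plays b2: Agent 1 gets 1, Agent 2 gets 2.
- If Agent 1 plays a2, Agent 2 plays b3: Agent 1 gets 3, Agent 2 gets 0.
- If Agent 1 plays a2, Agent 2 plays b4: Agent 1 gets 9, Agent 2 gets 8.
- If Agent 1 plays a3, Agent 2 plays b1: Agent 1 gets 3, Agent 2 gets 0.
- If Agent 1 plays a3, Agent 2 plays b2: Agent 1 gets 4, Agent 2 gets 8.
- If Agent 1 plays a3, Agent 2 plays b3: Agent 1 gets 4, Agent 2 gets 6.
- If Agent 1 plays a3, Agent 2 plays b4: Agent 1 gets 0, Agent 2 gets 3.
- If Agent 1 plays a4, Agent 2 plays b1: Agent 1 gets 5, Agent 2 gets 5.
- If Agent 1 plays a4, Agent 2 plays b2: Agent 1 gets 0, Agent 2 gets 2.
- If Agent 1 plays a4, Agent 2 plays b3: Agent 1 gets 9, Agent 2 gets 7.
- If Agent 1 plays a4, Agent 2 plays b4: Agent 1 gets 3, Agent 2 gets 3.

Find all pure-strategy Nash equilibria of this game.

For each strategy profile, look for a profitable unilateral deviation.
(a1, b1): Agent 1 can switch to a2 (4 → 6). Not NE.
(a1, b2): Agent 1 can switch to a3 (3 → 4). Not NE.
(a1, b3): Agent 1 can switch to a4 (5 → 9). Not NE.
(a1, b4): Agent 1 can switch to a2 (6 → 9). Not NE.
(a2, b1): Agent 2 can switch to b4 (4 → 8). Not NE.
(a2, b2): Agent 1 can switch to a1 (1 → 3). Not NE.
(a2, b3): Agent 1 can switch to a1 (3 → 5). Not NE.
(a2, b4): Agent 1 gets 9, best alternative 6; Agent 2 gets 8, best alternative 4. No profitable deviation — NE.
(a3, b1): Agent 1 can switch to a1 (3 → 4). Not NE.
(a3, b2): Agent 1 gets 4, best alternative 3; Agent 2 gets 8, best alternative 6. No profitable deviation — NE.
(a3, b3): Agent 1 can switch to a1 (4 → 5). Not NE.
(a3, b4): Agent 1 can switch to a1 (0 → 6). Not NE.
(a4, b1): Agent 1 can switch to a2 (5 → 6). Not NE.
(a4, b2): Agent 1 can switch to a1 (0 → 3). Not NE.
(a4, b3): Agent 1 gets 9, best alternative 5; Agent 2 gets 7, best alternative 5. No profitable deviation — NE.
(The remaining 1 profile has a profitable deviation by the same check.)

The pure Nash equilibria are (a2, b4), (a3, b2), (a4, b3).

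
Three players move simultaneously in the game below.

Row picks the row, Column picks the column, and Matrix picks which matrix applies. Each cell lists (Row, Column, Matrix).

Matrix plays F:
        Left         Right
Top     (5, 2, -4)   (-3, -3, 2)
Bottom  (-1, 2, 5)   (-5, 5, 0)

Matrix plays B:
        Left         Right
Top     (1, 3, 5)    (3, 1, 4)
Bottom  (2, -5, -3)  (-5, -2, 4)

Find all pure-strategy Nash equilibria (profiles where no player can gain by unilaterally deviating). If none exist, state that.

There is no pure-strategy Nash equilibrium.

(Top, Left, F): Matrix can switch to B (-4 → 5). Not NE.
(Top, Left, B): Row can switch to Bottom (1 → 2). Not NE.
(Top, Right, F): Column can switch to Left (-3 → 2). Not NE.
(Top, Right, B): Column can switch to Left (1 → 3). Not NE.
(Bottom, Left, F): Row can switch to Top (-1 → 5). Not NE.
(Bottom, Left, B): Column can switch to Right (-5 → -2). Not NE.
(Bottom, Right, F): Row can switch to Top (-5 → -3). Not NE.
(Bottom, Right, B): Row can switch to Top (-5 → 3). Not NE.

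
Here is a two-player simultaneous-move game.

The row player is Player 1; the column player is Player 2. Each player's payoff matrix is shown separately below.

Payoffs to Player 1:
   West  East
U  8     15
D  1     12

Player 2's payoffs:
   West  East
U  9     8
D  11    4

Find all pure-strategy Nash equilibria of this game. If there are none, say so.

(U, West): Player 1 gets 8, best alternative 1; Player 2 gets 9, best alternative 8. No profitable deviation — NE.
(U, East): Player 2 can switch to West (8 → 9). Not NE.
(D, West): Player 1 can switch to U (1 → 8). Not NE.
(D, East): Player 1 can switch to U (12 → 15). Not NE.

Pure NE: (U, West)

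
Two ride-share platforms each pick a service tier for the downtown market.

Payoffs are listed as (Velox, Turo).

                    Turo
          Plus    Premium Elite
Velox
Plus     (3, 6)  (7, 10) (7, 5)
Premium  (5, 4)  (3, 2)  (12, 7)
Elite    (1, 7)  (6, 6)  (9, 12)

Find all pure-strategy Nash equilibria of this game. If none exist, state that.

(Plus, Premium); (Premium, Elite)

Mark each player's best response to every combination of opponents' strategies; a profile where every player is best-responding is a pure Nash equilibrium.
Velox against Plus: payoffs 3, 5, 1 → best response Premium.
Velox against Premium: payoffs 7, 3, 6 → best response Plus.
Velox against Elite: payoffs 7, 12, 9 → best response Premium.
Turo against Plus: payoffs 6, 10, 5 → best response Premium.
Turo against Premium: payoffs 4, 2, 7 → best response Elite.
Turo against Elite: payoffs 7, 6, 12 → best response Elite.
Mutual best responses: (Plus, Premium); (Premium, Elite).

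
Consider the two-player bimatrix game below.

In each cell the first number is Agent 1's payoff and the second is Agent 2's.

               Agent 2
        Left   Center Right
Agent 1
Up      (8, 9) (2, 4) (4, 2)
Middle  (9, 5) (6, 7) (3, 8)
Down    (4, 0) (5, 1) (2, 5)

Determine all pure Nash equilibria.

(Up, Left): Agent 1 can switch to Middle (8 → 9). Not NE.
(Up, Center): Agent 1 can switch to Middle (2 → 6). Not NE.
(Up, Right): Agent 2 can switch to Left (2 → 9). Not NE.
(Middle, Left): Agent 2 can switch to Center (5 → 7). Not NE.
(Middle, Center): Agent 2 can switch to Right (7 → 8). Not NE.
(Middle, Right): Agent 1 can switch to Up (3 → 4). Not NE.
(Down, Left): Agent 1 can switch to Up (4 → 8). Not NE.
(Down, Center): Agent 1 can switch to Middle (5 → 6). Not NE.
(Down, Right): Agent 1 can switch to Up (2 → 4). Not NE.

No pure-strategy Nash equilibrium.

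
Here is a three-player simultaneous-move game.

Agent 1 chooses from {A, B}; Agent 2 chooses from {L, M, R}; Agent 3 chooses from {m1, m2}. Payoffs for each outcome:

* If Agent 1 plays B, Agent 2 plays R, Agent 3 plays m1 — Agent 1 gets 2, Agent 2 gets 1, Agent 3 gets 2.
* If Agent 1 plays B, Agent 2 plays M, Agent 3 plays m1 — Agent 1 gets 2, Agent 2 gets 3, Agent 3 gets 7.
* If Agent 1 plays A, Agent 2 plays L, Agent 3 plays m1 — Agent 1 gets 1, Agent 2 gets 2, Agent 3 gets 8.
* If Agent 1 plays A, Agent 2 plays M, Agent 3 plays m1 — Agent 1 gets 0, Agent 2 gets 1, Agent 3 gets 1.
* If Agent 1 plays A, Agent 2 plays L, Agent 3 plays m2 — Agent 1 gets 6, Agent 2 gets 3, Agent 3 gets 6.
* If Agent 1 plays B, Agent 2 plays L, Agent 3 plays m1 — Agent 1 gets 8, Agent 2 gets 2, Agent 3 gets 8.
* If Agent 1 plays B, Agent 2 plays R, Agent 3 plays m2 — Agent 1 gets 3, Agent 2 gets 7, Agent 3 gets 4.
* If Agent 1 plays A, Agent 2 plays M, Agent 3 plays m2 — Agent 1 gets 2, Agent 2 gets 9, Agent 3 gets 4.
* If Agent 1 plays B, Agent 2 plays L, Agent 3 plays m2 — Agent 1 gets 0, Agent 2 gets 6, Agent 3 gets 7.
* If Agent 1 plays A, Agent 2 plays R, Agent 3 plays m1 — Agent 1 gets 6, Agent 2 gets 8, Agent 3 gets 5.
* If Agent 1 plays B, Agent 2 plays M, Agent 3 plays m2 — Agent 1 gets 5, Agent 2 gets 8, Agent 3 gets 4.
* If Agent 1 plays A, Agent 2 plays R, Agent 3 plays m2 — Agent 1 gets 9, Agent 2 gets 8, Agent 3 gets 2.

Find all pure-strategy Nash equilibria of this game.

Mark each player's best response to every combination of opponents' strategies; a profile where every player is best-responding is a pure Nash equilibrium.
Agent 1 against (L, m1): payoffs 1, 8 → best response B.
Agent 1 against (L, m2): payoffs 6, 0 → best response A.
Agent 1 against (M, m1): payoffs 0, 2 → best response B.
Agent 1 against (M, m2): payoffs 2, 5 → best response B.
Agent 1 against (R, m1): payoffs 6, 2 → best response A.
Agent 1 against (R, m2): payoffs 9, 3 → best response A.
Agent 2 against (A, m1): payoffs 2, 1, 8 → best response R.
Agent 2 against (A, m2): payoffs 3, 9, 8 → best response M.
Agent 2 against (B, m1): payoffs 2, 3, 1 → best response M.
Agent 2 against (B, m2): payoffs 6, 8, 7 → best response M.
Agent 3 against (A, L): payoffs 8, 6 → best response m1.
Agent 3 against (A, M): payoffs 1, 4 → best response m2.
Agent 3 against (A, R): payoffs 5, 2 → best response m1.
Agent 3 against (B, L): payoffs 8, 7 → best response m1.
Agent 3 against (B, M): payoffs 7, 4 → best response m1.
Agent 3 against (B, R): payoffs 2, 4 → best response m2.
Mutual best responses: (A, R, m1); (B, M, m1).

Pure-strategy Nash equilibria: (A, R, m1), (B, M, m1)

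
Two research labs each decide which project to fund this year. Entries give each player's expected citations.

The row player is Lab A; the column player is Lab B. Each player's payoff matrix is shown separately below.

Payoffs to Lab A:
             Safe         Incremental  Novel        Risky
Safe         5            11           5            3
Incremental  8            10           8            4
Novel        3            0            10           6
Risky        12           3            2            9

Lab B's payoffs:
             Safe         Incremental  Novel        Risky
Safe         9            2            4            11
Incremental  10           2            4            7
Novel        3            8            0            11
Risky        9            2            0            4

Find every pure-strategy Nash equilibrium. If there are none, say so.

The unique pure-strategy Nash equilibrium is (Risky, Safe).

Mark each player's best response to every combination of opponents' strategies; a profile where every player is best-responding is a pure Nash equilibrium.
Lab A against Safe: payoffs 5, 8, 3, 12 → best response Risky.
Lab A against Incremental: payoffs 11, 10, 0, 3 → best response Safe.
Lab A against Novel: payoffs 5, 8, 10, 2 → best response Novel.
Lab A against Risky: payoffs 3, 4, 6, 9 → best response Risky.
Lab B against Safe: payoffs 9, 2, 4, 11 → best response Risky.
Lab B against Incremental: payoffs 10, 2, 4, 7 → best response Safe.
Lab B against Novel: payoffs 3, 8, 0, 11 → best response Risky.
Lab B against Risky: payoffs 9, 2, 0, 4 → best response Safe.
Mutual best responses: (Risky, Safe).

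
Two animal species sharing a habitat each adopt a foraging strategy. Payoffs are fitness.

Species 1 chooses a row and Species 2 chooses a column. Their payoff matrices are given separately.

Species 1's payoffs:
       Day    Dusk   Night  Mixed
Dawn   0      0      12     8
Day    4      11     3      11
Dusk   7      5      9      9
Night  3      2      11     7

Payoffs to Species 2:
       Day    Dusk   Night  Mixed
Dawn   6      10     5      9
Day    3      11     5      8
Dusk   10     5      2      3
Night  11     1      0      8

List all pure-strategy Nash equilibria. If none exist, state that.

Check each profile: it is a Nash equilibrium iff no player can strictly gain by switching unilaterally.
(Dawn, Day): Species 1 can switch to Day (0 → 4). Not NE.
(Dawn, Dusk): Species 1 can switch to Day (0 → 11). Not NE.
(Dawn, Night): Species 2 can switch to Day (5 → 6). Not NE.
(Dawn, Mixed): Species 1 can switch to Day (8 → 11). Not NE.
(Day, Day): Species 1 can switch to Dusk (4 → 7). Not NE.
(Day, Dusk): Species 1 gets 11, best alternative 5; Species 2 gets 11, best alternative 8. No profitable deviation — NE.
(Day, Night): Species 1 can switch to Dawn (3 → 12). Not NE.
(Day, Mixed): Species 2 can switch to Dusk (8 → 11). Not NE.
(Dusk, Day): Species 1 gets 7, best alternative 4; Species 2 gets 10, best alternative 5. No profitable deviation — NE.
(Dusk, Dusk): Species 1 can switch to Day (5 → 11). Not NE.
(Dusk, Night): Species 1 can switch to Dawn (9 → 12). Not NE.
(Dusk, Mixed): Species 1 can switch to Day (9 → 11). Not NE.
(Night, Day): Species 1 can switch to Day (3 → 4). Not NE.
(Night, Dusk): Species 1 can switch to Day (2 → 11). Not NE.
(The remaining 2 profiles each have a profitable deviation by the same check.)

Pure-strategy Nash equilibria: (Day, Dusk); (Dusk, Day)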